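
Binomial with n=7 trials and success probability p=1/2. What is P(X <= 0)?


P(X<=0) = P(X=0)
= 1/128
= 1/128

1/128


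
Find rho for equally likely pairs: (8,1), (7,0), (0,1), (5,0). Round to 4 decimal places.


Cov(X,Y) = -0.5000, Var(X) = 9.5000, Var(Y) = 0.2500
rho = Cov/(sqrt(VarX)*sqrt(VarY)) = -0.3244

-0.3244


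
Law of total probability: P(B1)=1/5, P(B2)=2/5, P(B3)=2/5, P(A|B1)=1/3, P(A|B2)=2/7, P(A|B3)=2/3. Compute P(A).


P(A) = P(A|B1)P(B1) + P(A|B2)P(B2) + P(A|B3)P(B3)
= 1/3*1/5 + 2/7*2/5 + 2/3*2/5
= 1/15 + 4/35 + 4/15 = 47/105

47/105


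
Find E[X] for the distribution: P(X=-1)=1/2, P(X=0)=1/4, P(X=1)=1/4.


E[X] = sum(x * P(x))
= -1*1/2 + 0*1/4 + 1*1/4
= -1/4

-1/4


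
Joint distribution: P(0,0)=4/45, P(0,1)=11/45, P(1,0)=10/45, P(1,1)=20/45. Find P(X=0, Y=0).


Read from table: P(X=0, Y=0) = 4/45

4/45


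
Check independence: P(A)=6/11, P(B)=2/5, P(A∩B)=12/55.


P(A)*P(B) = 6/11*2/5 = 12/55
P(A∩B) = 12/55, which equals P(A)P(B), so independent

Yes, A and B are independent


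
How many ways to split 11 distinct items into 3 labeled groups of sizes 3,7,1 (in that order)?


11! = 39916800
Denominator: 3!=6 * 7!=5040 * 1!=1
Coefficient = 39916800 / 30240 = 1320

1320


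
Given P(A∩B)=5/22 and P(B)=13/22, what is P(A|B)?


P(A|B) = P(A∩B)/P(B) = (5/22)/(13/22) = 5/13

5/13


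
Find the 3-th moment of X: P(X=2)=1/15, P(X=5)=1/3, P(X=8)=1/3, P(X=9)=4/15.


E[X^3] = sum(x^3 * P(x))
= 8*1/15 + 125*1/3 + 512*1/3 + 729*4/15
= 6109/15

6109/15


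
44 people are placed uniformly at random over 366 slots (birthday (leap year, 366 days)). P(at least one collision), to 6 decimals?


P(all different) = prod((366-i)/366 for i=0..43) = 0.067633
P(at least one match) = 1 - 0.067633 = 0.932367

0.932367


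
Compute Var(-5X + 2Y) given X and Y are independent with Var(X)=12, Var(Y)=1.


Independence => Cov(X,Y)=0
Var(-5X + 2Y) = (-5)^2*Var(X) + 2^2*Var(Y)
= 25*12 + 4*1 = 304

304


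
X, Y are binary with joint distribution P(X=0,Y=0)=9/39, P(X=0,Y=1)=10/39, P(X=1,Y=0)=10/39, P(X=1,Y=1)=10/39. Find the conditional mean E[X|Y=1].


P(Y=1) = 20/39
E[X|Y=1] = (0*10 + 1*10)/20 = 10/20 = 1/2

1/2


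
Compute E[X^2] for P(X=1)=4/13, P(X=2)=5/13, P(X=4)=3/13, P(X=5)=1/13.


E[X^2] = sum(g(x)*P(x))
= 1*4/13 + 4*5/13 + 16*3/13 + 25*1/13
= 97/13

97/13


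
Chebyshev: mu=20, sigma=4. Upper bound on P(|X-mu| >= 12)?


k = 12/4 = 3
Chebyshev: P(|X-mu| >= k*sigma) <= 1/k^2 = 1/3^2 = 1/9

1/9


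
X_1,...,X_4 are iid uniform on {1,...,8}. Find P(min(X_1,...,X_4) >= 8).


P(min >= 8) = P(all X_i >= 8) = (P(X_1 >= 8))^4
= (1/8)^4 = 1/4096

1/4096


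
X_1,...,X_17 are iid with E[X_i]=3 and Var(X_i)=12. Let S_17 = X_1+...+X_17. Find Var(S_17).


By independence, Var(S_n) = n*Var(X_1) = 17*12 = 204

204


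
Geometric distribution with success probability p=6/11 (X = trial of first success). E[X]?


For geometric (trials until first success), E[X] = 1/p = 1/(6/11) = 11/6

11/6


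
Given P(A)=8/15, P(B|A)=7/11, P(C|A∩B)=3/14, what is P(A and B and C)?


P(A∩B∩C) = P(A) * P(B|A) * P(C|A∩B)
= 8/15 * 7/11 * 3/14
= 56/165 * 3/14 = 4/55

4/55


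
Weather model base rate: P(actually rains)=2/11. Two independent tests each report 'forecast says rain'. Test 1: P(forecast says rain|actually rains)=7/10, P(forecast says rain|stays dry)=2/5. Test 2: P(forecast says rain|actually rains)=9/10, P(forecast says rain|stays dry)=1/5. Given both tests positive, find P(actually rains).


After test 1: P(+) = 7/10*2/11 + 2/5*9/11 = 5/11
P(B|+) = (7/55)/(5/11) = 7/25
After test 2 (use post1 as new prior): P(+) = 9/10*7/25 + 1/5*18/25 = 99/250
P(B|+,+) = (63/250)/(99/250) = 7/11

7/11


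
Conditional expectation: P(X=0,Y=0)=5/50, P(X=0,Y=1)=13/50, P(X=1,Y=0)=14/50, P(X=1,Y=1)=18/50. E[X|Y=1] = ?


P(Y=1) = 31/50
E[X|Y=1] = (0*13 + 1*18)/31 = 18/31

18/31


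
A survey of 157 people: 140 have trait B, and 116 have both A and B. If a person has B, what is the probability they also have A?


P(A|B) = P(A∩B)/P(B) = (116/157)/(140/157) = 116/140 = 29/35

29/35


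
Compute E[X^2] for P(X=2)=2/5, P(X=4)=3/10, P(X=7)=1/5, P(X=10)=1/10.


E[X^2] = sum(g(x)*P(x))
= 4*2/5 + 16*3/10 + 49*1/5 + 100*1/10
= 131/5

131/5


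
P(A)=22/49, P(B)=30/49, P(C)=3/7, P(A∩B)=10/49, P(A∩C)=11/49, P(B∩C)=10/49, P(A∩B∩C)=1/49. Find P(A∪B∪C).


P(A∪B∪C) = P(A)+P(B)+P(C) - P(AB)-P(AC)-P(BC) + P(ABC)
= 22/49+30/49+3/7 - 10/49-11/49-10/49 + 1/49
= 43/49

43/49


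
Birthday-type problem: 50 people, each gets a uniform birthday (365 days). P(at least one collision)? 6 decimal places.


P(all different) = prod((365-i)/365 for i=0..49) = 0.029626
P(at least one match) = 1 - 0.029626 = 0.970374

0.970374


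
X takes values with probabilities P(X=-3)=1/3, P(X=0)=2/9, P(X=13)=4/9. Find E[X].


E[X] = sum(x * P(x))
= -3*1/3 + 0*2/9 + 13*4/9
= 43/9

43/9


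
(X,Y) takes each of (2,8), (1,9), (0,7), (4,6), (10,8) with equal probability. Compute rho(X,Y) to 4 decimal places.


Cov(X,Y) = -0.0400, Var(X) = 12.6400, Var(Y) = 1.0400
rho = Cov/(sqrt(VarX)*sqrt(VarY)) = -0.0110

-0.0110


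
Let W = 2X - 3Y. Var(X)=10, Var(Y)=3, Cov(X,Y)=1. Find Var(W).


Var(2X - 3Y) = 2^2*Var(X) + (-3)^2*Var(Y) + 2*2*(-3)*Cov(X,Y)
= 4*10 + 9*3 - 12*1
= 40 + 27 - 12 = 55

55


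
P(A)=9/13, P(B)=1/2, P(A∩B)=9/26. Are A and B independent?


P(A)*P(B) = 9/13*1/2 = 9/26
P(A∩B) = 9/26, which equals P(A)P(B), so independent

Yes, A and B are independent


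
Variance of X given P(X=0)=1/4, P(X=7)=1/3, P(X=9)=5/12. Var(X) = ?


E[X] = 73/12, E[X^2] = 601/12
Var(X) = E[X^2] - (E[X])^2 = 601/12 - (73/12)^2 = 1883/144

1883/144


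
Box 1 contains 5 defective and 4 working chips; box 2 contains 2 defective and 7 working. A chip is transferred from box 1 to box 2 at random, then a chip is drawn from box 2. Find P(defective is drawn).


P(transfer defective) = 5/9; P(transfer working) = 4/9
If defective transferred: Urn II has 3 defective of 10, so P(defective|defective moved) = 3/10
If working transferred: Urn II has 2 defective of 10, so P(defective|working moved) = 1/5
By total probability: P(defective) = 5/9*3/10 + 4/9*1/5 = 23/90

23/90


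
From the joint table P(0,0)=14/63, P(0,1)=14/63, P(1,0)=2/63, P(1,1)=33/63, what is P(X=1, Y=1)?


Read from table: P(X=1, Y=1) = 33/63 = 11/21

11/21


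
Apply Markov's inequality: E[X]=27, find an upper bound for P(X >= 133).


Markov: P(X >= a) <= E[X]/a
P(X >= 133) <= 27/133

27/133


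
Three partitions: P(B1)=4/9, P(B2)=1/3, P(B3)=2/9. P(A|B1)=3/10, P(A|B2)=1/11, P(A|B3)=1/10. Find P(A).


P(A) = P(A|B1)P(B1) + P(A|B2)P(B2) + P(A|B3)P(B3)
= 3/10*4/9 + 1/11*1/3 + 1/10*2/9
= 2/15 + 1/33 + 1/45 = 92/495

92/495


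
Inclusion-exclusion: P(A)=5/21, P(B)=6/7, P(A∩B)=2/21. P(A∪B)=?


P(A∪B) = P(A) + P(B) - P(A∩B)
= 5/21 + 6/7 - 2/21 = 1

1


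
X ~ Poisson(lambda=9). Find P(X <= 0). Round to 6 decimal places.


P(X<=0) = e^(-9)*9^0/0!
≈ 0.0001234098
≈ 0.000123

0.000123


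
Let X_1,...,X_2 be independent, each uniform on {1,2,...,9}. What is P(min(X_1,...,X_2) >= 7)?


P(min >= 7) = P(all X_i >= 7) = (P(X_1 >= 7))^2
= (3/9)^2 = (1/3)^2 = 1/9

1/9


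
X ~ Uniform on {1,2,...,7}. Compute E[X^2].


E[X^2] = (1/7) * sum(x^2 for x=1..7)
= 140/7 = 20

20


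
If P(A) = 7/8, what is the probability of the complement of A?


P(A') = 1 - P(A) = 1 - 7/8 = 1/8

1/8


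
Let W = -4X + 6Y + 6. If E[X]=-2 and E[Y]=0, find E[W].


E[-4X + 6Y + 6] = -4*E[X] + 6*E[Y] + 6
= (-4)*(-2) + (6)*(0) + (6)
= 8 + 0 + 6 = 14

14


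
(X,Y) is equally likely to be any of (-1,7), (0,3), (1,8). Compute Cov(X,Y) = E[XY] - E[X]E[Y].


E[X]=0, E[Y]=6, E[XY]=1/3
Cov(X,Y) = E[XY] - E[X]E[Y] = 1/3 - 0*6 = 1/3

1/3


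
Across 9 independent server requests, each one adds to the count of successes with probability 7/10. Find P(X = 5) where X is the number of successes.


P(X=5) = C(9,5) * p^5 * (1-p)^4
= 126 * 16807/100000 * 81/10000
= 85766121/500000000

85766121/500000000


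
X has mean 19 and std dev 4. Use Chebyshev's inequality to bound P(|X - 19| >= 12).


k = 12/4 = 3
Chebyshev: P(|X-mu| >= k*sigma) <= 1/k^2 = 1/3^2 = 1/9

1/9


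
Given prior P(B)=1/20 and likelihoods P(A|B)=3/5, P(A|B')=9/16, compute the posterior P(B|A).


P(A) = P(A|B)P(B) + P(A|B')P(B') = 3/5*1/20 + 9/16*19/20 = 903/1600
P(B|A) = P(A|B)P(B)/P(A) = (3/100)/(903/1600) = 16/301

16/301


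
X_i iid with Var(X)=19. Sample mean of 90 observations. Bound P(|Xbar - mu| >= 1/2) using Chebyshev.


Var(Xbar) = Var(X)/n = 19/90
Chebyshev: P(|Xbar-mu| >= 1/2) <= Var(Xbar)/(1/2)^2 = (19/90)/(1/4) = 38/45

38/45


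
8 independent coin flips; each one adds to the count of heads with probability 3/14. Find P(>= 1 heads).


P(at least one) = 1 - P(none)
P(none) = (1 - 3/14)^8 = (11/14)^8 = 214358881/1475789056
P(at least one) = 1 - 214358881/1475789056 = 1261430175/1475789056

1261430175/1475789056


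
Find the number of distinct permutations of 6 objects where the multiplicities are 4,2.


6! = 720
Denominator: 4!=24 * 2!=2
Coefficient = 720 / 48 = 15

15


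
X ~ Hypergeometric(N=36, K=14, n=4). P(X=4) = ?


P(X=4) = C(14,4)*C(22,0) / C(36,4)
= 1001*1 / 58905
= 1001/58905 = 13/765

13/765


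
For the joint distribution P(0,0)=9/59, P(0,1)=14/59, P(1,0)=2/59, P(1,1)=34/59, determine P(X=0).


P(X=0) = P(0,0)+P(0,1) = 9/59 + 14/59 = 23/59

23/59


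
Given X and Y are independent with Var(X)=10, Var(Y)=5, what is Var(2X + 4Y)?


Independence => Cov(X,Y)=0
Var(2X + 4Y) = 2^2*Var(X) + 4^2*Var(Y)
= 4*10 + 16*5 = 120

120


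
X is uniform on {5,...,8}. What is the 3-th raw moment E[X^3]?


E[X^3] = (1/4) * sum(x^3 for x=5..8)
= 1196/4 = 299

299


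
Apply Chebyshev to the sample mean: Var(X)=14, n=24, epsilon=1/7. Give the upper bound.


Var(Xbar) = Var(X)/n = 14/24
Chebyshev: P(|Xbar-mu| >= 1/7) <= Var(Xbar)/(1/7)^2 = (7/12)/(1/49) = 343/12
Bound exceeds 1, so trivial bound: 1

1


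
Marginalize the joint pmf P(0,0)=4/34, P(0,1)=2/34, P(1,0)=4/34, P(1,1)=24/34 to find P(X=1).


P(X=1) = P(1,0)+P(1,1) = 4/34 + 24/34 = 28/34 = 14/17

14/17


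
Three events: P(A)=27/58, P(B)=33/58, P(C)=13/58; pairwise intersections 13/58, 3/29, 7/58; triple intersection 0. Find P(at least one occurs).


P(A∪B∪C) = P(A)+P(B)+P(C) - P(AB)-P(AC)-P(BC) + P(ABC)
= 27/58+33/58+13/58 - 13/58-3/29-7/58 + 0
= 47/58

47/58


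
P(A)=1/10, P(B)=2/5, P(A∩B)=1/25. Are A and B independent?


P(A)*P(B) = 1/10*2/5 = 1/25
P(A∩B) = 1/25, which equals P(A)P(B), so independent

Yes, A and B are independent


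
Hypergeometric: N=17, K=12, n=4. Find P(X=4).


P(X=4) = C(12,4)*C(5,0) / C(17,4)
= 495*1 / 2380
= 495/2380 = 99/476

99/476


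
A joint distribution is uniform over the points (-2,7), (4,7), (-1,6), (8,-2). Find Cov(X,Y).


E[X]=9/4, E[Y]=9/2, E[XY]=-2
Cov(X,Y) = E[XY] - E[X]E[Y] = -2 - 9/4*9/2 = -97/8

-97/8


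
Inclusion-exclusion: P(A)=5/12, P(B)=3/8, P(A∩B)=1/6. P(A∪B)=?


P(A∪B) = P(A) + P(B) - P(A∩B)
= 5/12 + 3/8 - 1/6 = 5/8

5/8


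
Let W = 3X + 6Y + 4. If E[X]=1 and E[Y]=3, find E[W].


E[3X + 6Y + 4] = 3*E[X] + 6*E[Y] + 4
= (3)*(1) + (6)*(3) + (4)
= 3 + 18 + 4 = 25

25


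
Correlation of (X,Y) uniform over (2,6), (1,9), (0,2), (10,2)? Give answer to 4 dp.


Cov(X,Y) = -5.1875, Var(X) = 15.6875, Var(Y) = 8.6875
rho = Cov/(sqrt(VarX)*sqrt(VarY)) = -0.4444

-0.4444


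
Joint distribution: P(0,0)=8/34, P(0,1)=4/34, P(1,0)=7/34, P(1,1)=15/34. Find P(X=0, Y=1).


Read from table: P(X=0, Y=1) = 4/34 = 2/17

2/17


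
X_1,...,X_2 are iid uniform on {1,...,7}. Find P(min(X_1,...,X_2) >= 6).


P(min >= 6) = P(all X_i >= 6) = (P(X_1 >= 6))^2
= (2/7)^2 = 4/49

4/49


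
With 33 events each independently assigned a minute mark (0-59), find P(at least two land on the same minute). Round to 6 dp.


P(all different) = prod((60-i)/60 for i=0..32) = 0.000016
P(at least one match) = 1 - 0.000016 = 0.999984

0.999984


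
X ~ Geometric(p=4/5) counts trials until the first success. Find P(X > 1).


P(X > 1) = P(first 1 trials all fail) = (1-p)^1 = (1/5)^1 = 1/5

1/5


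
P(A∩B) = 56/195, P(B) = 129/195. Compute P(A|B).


P(A|B) = P(A∩B)/P(B) = (56/195)/(129/195) = 56/129

56/129


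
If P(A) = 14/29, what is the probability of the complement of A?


P(A') = 1 - P(A) = 1 - 14/29 = 15/29

15/29


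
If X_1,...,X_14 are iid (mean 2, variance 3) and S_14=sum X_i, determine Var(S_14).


By independence, Var(S_n) = n*Var(X_1) = 14*3 = 42

42


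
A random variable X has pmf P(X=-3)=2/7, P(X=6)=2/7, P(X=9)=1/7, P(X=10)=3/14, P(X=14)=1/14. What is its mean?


E[X] = sum(x * P(x))
= -3*2/7 + 6*2/7 + 9*1/7 + 10*3/14 + 14*1/14
= 37/7

37/7


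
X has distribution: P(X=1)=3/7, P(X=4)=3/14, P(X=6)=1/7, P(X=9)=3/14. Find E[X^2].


E[X^2] = sum(g(x)*P(x))
= 1*3/7 + 16*3/14 + 36*1/7 + 81*3/14
= 369/14

369/14


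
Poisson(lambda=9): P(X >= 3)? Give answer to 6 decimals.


P(X>=3) = 1 - P(X<=2) = 1 - (e^(-9)*9^0/0! + e^(-9)*9^1/1! + e^(-9)*9^2/2!)
≈ 1 - (0.0001234098 + 0.0011106882 + 0.0049980971)
= 1 - 0.0062321951 = 0.9937678049
≈ 0.993768

0.993768


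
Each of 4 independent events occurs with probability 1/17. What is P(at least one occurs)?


P(at least one) = 1 - P(none)
P(none) = (1 - 1/17)^4 = (16/17)^4 = 65536/83521
P(at least one) = 1 - 65536/83521 = 17985/83521

17985/83521


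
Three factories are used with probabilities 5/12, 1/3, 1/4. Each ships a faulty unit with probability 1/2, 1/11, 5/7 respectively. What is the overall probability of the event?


P(A) = P(A|B1)P(B1) + P(A|B2)P(B2) + P(A|B3)P(B3)
= 1/2*5/12 + 1/11*1/3 + 5/7*1/4
= 5/24 + 1/33 + 5/28 = 257/616

257/616


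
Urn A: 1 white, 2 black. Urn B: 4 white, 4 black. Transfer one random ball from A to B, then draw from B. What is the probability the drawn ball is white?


P(transfer white) = 1/3; P(transfer black) = 2/3
If white transferred: Urn II has 5 white of 9, so P(white|white moved) = 5/9
If black transferred: Urn II has 4 white of 9, so P(white|black moved) = 4/9
By total probability: P(white) = 1/3*5/9 + 2/3*4/9 = 13/27

13/27


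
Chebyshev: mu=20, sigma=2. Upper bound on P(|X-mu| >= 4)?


k = 4/2 = 2
Chebyshev: P(|X-mu| >= k*sigma) <= 1/k^2 = 1/2^2 = 1/4

1/4


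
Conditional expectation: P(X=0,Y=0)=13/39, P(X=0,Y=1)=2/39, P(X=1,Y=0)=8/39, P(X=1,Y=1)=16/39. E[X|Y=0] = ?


P(Y=0) = 21/39
E[X|Y=0] = (0*13 + 1*8)/21 = 8/21

8/21


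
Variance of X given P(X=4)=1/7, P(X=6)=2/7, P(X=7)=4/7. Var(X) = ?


E[X] = 44/7, E[X^2] = 284/7
Var(X) = E[X^2] - (E[X])^2 = 284/7 - (44/7)^2 = 52/49

52/49


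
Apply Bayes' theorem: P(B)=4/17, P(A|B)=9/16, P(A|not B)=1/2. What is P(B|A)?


P(A) = P(A|B)P(B) + P(A|B')P(B') = 9/16*4/17 + 1/2*13/17 = 35/68
P(B|A) = P(A|B)P(B)/P(A) = (9/68)/(35/68) = 9/35

9/35


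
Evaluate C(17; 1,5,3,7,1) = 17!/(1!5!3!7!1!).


17! = 355687428096000
Denominator: 1!=1 * 5!=120 * 3!=6 * 7!=5040 * 1!=1
Coefficient = 355687428096000 / 3628800 = 98017920

98017920


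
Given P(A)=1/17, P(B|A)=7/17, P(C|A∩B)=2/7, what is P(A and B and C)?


P(A∩B∩C) = P(A) * P(B|A) * P(C|A∩B)
= 1/17 * 7/17 * 2/7
= 7/289 * 2/7 = 2/289

2/289


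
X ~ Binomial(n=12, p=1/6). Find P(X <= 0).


P(X<=0) = P(X=0)
= 244140625/2176782336
= 244140625/2176782336

244140625/2176782336


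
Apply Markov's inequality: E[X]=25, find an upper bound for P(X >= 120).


Markov: P(X >= a) <= E[X]/a
P(X >= 120) <= 25/120 = 5/24

5/24


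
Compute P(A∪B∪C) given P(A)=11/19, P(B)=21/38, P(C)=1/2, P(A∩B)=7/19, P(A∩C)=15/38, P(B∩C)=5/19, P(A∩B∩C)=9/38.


P(A∪B∪C) = P(A)+P(B)+P(C) - P(AB)-P(AC)-P(BC) + P(ABC)
= 11/19+21/38+1/2 - 7/19-15/38-5/19 + 9/38
= 16/19

16/19


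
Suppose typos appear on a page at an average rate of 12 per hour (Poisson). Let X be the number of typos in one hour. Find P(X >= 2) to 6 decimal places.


P(X>=2) = 1 - P(X<=1) = 1 - (e^(-12)*12^0/0! + e^(-12)*12^1/1!)
≈ 1 - (0.0000061442 + 0.0000737305)
= 1 - 0.0000798747 = 0.9999201253
≈ 0.999920

0.999920


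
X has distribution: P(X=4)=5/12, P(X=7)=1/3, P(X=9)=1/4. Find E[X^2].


E[X^2] = sum(g(x)*P(x))
= 16*5/12 + 49*1/3 + 81*1/4
= 173/4

173/4


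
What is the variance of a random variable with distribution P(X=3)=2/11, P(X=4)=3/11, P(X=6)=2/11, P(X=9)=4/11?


E[X] = 6, E[X^2] = 42
Var(X) = E[X^2] - (E[X])^2 = 42 - (6)^2 = 6

6


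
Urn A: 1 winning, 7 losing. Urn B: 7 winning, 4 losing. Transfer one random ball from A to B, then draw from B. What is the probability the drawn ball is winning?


P(transfer winning) = 1/8; P(transfer losing) = 7/8
If winning transferred: Urn II has 8 winning of 12, so P(winning|winning moved) = 2/3
If losing transferred: Urn II has 7 winning of 12, so P(winning|losing moved) = 7/12
By total probability: P(winning) = 1/8*2/3 + 7/8*7/12 = 19/32

19/32


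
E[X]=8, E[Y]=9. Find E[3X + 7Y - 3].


E[3X + 7Y - 3] = 3*E[X] + 7*E[Y] - 3
= (3)*(8) + (7)*(9) + (-3)
= 24 + 63 - 3 = 84

84


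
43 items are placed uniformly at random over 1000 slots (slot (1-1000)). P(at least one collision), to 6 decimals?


P(all different) = prod((1000-i)/1000 for i=0..42) = 0.400088
P(at least one match) = 1 - 0.400088 = 0.599912

0.599912


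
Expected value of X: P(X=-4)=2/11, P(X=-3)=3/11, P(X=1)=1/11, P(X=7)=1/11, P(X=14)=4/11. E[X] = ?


E[X] = sum(x * P(x))
= -4*2/11 - 3*3/11 + 1*1/11 + 7*1/11 + 14*4/11
= 47/11

47/11


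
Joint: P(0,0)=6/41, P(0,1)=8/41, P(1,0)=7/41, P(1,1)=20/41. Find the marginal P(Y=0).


P(Y=0) = P(0,0)+P(1,0) = 6/41 + 7/41 = 13/41

13/41


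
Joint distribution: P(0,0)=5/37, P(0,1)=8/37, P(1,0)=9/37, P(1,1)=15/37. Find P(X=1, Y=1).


Read from table: P(X=1, Y=1) = 15/37

15/37


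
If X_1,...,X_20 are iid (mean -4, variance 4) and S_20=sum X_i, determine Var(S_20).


By independence, Var(S_n) = n*Var(X_1) = 20*4 = 80

80


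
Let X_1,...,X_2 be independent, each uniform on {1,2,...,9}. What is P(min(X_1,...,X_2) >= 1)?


P(min >= 1) = P(all X_i >= 1) = (P(X_1 >= 1))^2
= (9/9)^2 = 1^2 = 1

1


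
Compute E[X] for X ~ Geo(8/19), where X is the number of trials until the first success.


For geometric (trials until first success), E[X] = 1/p = 1/(8/19) = 19/8

19/8


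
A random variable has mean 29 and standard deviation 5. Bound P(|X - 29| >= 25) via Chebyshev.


k = 25/5 = 5
Chebyshev: P(|X-mu| >= k*sigma) <= 1/k^2 = 1/5^2 = 1/25

1/25


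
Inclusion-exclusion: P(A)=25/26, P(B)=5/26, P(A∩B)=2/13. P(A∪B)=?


P(A∪B) = P(A) + P(B) - P(A∩B)
= 25/26 + 5/26 - 2/13 = 1

1


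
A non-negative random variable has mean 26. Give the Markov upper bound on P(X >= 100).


Markov: P(X >= a) <= E[X]/a
P(X >= 100) <= 26/100 = 13/50

13/50


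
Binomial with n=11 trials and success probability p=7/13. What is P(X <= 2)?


P(X<=2) = P(X=0) + P(X=1) + P(X=2)
= 362797056/1792160394037 + 4655895552/1792160394037 + 27159390720/1792160394037
= 32178083328/1792160394037

32178083328/1792160394037


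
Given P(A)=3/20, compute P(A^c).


P(A') = 1 - P(A) = 1 - 3/20 = 17/20

17/20


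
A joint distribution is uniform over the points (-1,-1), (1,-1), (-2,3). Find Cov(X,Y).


E[X]=-2/3, E[Y]=1/3, E[XY]=-2
Cov(X,Y) = E[XY] - E[X]E[Y] = -2 + 2/3*1/3 = -16/9

-16/9


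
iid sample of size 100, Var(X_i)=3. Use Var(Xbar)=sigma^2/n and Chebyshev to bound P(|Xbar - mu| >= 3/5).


Var(Xbar) = Var(X)/n = 3/100
Chebyshev: P(|Xbar-mu| >= 3/5) <= Var(Xbar)/(3/5)^2 = (3/100)/(9/25) = 1/12

1/12


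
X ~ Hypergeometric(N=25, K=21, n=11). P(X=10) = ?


P(X=10) = C(21,10)*C(4,1) / C(25,11)
= 352716*4 / 4457400
= 1410864/4457400 = 182/575

182/575


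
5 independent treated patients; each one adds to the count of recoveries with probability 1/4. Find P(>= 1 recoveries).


P(at least one) = 1 - P(none)
P(none) = (1 - 1/4)^5 = (3/4)^5 = 243/1024
P(at least one) = 1 - 243/1024 = 781/1024

781/1024


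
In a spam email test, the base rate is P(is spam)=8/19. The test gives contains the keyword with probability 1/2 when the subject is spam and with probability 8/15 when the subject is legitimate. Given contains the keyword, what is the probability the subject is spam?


P(A) = P(A|B)P(B) + P(A|B')P(B') = 1/2*8/19 + 8/15*11/19 = 148/285
P(B|A) = P(A|B)P(B)/P(A) = (4/19)/(148/285) = 15/37

15/37


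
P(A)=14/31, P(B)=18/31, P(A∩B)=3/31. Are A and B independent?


P(A)*P(B) = 14/31*18/31 = 252/961
P(A∩B) = 3/31 != 252/961, so not independent

No, A and B are not independent


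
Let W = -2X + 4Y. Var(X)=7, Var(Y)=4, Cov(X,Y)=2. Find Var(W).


Var(-2X + 4Y) = (-2)^2*Var(X) + 4^2*Var(Y) + 2*(-2)*4*Cov(X,Y)
= 4*7 + 16*4 - 16*2
= 28 + 64 - 32 = 60

60


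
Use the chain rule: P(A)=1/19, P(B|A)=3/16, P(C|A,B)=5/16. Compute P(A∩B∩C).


P(A∩B∩C) = P(A) * P(B|A) * P(C|A∩B)
= 1/19 * 3/16 * 5/16
= 3/304 * 5/16 = 15/4864

15/4864


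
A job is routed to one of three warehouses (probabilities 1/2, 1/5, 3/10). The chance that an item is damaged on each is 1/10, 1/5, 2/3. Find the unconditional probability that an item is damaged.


P(A) = P(A|B1)P(B1) + P(A|B2)P(B2) + P(A|B3)P(B3)
= 1/10*1/2 + 1/5*1/5 + 2/3*3/10
= 1/20 + 1/25 + 1/5 = 29/100

29/100


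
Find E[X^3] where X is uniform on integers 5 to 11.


E[X^3] = (1/7) * sum(x^3 for x=5..11)
= 4256/7 = 608

608


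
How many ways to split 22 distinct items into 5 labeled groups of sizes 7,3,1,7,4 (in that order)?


22! = 1124000727777607680000
Denominator: 7!=5040 * 3!=6 * 1!=1 * 7!=5040 * 4!=24
Coefficient = 1124000727777607680000 / 3657830400 = 307286179200

307286179200


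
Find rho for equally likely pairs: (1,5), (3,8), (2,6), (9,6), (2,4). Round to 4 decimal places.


Cov(X,Y) = 0.8800, Var(X) = 8.2400, Var(Y) = 1.7600
rho = Cov/(sqrt(VarX)*sqrt(VarY)) = 0.2311

0.2311


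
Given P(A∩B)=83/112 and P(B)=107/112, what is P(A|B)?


P(A|B) = P(A∩B)/P(B) = (83/112)/(107/112) = 83/107

83/107


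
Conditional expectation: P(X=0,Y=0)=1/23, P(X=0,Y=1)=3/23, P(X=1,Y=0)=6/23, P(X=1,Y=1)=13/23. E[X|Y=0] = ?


P(Y=0) = 7/23
E[X|Y=0] = (0*1 + 1*6)/7 = 6/7

6/7


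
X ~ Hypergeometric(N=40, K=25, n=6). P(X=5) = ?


P(X=5) = C(25,5)*C(15,1) / C(40,6)
= 53130*15 / 3838380
= 796950/3838380 = 3795/18278

3795/18278


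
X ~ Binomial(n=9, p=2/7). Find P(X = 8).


P(X=8) = C(9,8) * p^8 * (1-p)^1
= 9 * 256/5764801 * 5/7
= 11520/40353607

11520/40353607


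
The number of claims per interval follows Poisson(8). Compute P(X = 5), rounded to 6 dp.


P(X=5) = e^(-8) * 8^5 / 5!
≈ 0.0003354626279 * 32768 / 120
≈ 0.091604

0.091604


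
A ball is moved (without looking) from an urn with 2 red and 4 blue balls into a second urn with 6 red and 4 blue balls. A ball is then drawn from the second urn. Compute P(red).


P(transfer red) = 2/6 = 1/3; P(transfer blue) = 2/3
If red transferred: Urn II has 7 red of 11, so P(red|red moved) = 7/11
If blue transferred: Urn II has 6 red of 11, so P(red|blue moved) = 6/11
By total probability: P(red) = 1/3*7/11 + 2/3*6/11 = 19/33

19/33


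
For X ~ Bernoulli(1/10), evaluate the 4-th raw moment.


For Bernoulli: X in {0,1}
E[X^4] = 0^4*(1-1/10) + 1^4*1/10 = 1/10

1/10


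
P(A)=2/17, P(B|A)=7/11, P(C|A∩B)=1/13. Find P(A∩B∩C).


P(A∩B∩C) = P(A) * P(B|A) * P(C|A∩B)
= 2/17 * 7/11 * 1/13
= 14/187 * 1/13 = 14/2431

14/2431


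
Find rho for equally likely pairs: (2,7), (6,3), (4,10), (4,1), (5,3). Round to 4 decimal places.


Cov(X,Y) = -1.9600, Var(X) = 1.7600, Var(Y) = 10.5600
rho = Cov/(sqrt(VarX)*sqrt(VarY)) = -0.4546

-0.4546


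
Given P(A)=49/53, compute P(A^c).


P(A') = 1 - P(A) = 1 - 49/53 = 4/53

4/53


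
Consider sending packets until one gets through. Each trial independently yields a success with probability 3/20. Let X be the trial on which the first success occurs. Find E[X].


For geometric (trials until first success), E[X] = 1/p = 1/(3/20) = 20/3

20/3


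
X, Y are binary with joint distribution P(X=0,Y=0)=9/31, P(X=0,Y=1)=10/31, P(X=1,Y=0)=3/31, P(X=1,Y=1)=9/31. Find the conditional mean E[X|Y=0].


P(Y=0) = 12/31
E[X|Y=0] = (0*9 + 1*3)/12 = 3/12 = 1/4

1/4


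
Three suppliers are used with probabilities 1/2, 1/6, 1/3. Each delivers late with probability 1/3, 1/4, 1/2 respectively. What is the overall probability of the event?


P(A) = P(A|B1)P(B1) + P(A|B2)P(B2) + P(A|B3)P(B3)
= 1/3*1/2 + 1/4*1/6 + 1/2*1/3
= 1/6 + 1/24 + 1/6 = 3/8

3/8


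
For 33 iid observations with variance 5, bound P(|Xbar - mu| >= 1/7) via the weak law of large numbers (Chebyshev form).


Var(Xbar) = Var(X)/n = 5/33
Chebyshev: P(|Xbar-mu| >= 1/7) <= Var(Xbar)/(1/7)^2 = (5/33)/(1/49) = 245/33
Bound exceeds 1, so trivial bound: 1

1


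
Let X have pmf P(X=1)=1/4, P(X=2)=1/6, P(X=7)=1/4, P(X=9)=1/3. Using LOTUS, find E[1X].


E[1X] = sum(g(x)*P(x))
= 1*1/4 + 2*1/6 + 7*1/4 + 9*1/3
= 16/3

16/3


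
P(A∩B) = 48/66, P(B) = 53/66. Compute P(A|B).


P(A|B) = P(A∩B)/P(B) = (48/66)/(53/66) = 48/53

48/53


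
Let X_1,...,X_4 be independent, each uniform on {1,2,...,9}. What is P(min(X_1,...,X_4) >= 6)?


P(min >= 6) = P(all X_i >= 6) = (P(X_1 >= 6))^4
= (4/9)^4 = 256/6561

256/6561


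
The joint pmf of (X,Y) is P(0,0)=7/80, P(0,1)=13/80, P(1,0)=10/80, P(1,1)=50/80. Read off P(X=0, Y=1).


Read from table: P(X=0, Y=1) = 13/80

13/80


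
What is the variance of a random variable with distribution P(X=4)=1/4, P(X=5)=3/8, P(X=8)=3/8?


E[X] = 47/8, E[X^2] = 299/8
Var(X) = E[X^2] - (E[X])^2 = 299/8 - (47/8)^2 = 183/64

183/64


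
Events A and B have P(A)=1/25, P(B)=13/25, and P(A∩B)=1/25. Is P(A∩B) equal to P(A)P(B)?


P(A)*P(B) = 1/25*13/25 = 13/625
P(A∩B) = 1/25 != 13/625, so not independent

No, A and B are not independent


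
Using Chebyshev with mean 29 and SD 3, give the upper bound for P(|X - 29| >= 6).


k = 6/3 = 2
Chebyshev: P(|X-mu| >= k*sigma) <= 1/k^2 = 1/2^2 = 1/4

1/4


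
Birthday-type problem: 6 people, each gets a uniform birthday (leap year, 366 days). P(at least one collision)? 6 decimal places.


P(all different) = prod((366-i)/366 for i=0..5) = 0.959646
P(at least one match) = 1 - 0.959646 = 0.040354

0.040354


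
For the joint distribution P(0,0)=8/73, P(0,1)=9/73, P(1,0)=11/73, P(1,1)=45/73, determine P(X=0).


P(X=0) = P(0,0)+P(0,1) = 8/73 + 9/73 = 17/73

17/73


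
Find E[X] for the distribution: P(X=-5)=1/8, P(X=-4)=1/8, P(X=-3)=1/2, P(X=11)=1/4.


E[X] = sum(x * P(x))
= -5*1/8 - 4*1/8 - 3*1/2 + 11*1/4
= 1/8

1/8


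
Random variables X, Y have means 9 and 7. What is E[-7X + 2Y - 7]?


E[-7X + 2Y - 7] = -7*E[X] + 2*E[Y] - 7
= (-7)*(9) + (2)*(7) + (-7)
= -63 + 14 - 7 = -56

-56


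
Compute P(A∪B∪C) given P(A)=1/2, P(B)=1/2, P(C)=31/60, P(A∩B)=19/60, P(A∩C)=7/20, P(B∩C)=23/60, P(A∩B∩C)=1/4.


P(A∪B∪C) = P(A)+P(B)+P(C) - P(AB)-P(AC)-P(BC) + P(ABC)
= 1/2+1/2+31/60 - 19/60-7/20-23/60 + 1/4
= 43/60

43/60


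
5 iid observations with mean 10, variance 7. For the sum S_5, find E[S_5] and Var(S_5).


E[S_n] = n*mu = 5*10 = 50
Var(S_n) = n*sigma^2 = 5*7 = 35

E[S_5]=50, Var(S_5)=35


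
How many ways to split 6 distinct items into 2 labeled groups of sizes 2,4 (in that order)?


6! = 720
Denominator: 2!=2 * 4!=24
Coefficient = 720 / 48 = 15

15


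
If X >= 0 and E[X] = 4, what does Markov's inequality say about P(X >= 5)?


Markov: P(X >= a) <= E[X]/a
P(X >= 5) <= 4/5

4/5


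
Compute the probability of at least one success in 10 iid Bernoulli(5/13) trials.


P(at least one) = 1 - P(none)
P(none) = (1 - 5/13)^10 = (8/13)^10 = 1073741824/137858491849
P(at least one) = 1 - 1073741824/137858491849 = 136784750025/137858491849

136784750025/137858491849


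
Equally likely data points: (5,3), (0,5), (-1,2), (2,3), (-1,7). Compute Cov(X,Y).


E[X]=1, E[Y]=4, E[XY]=12/5
Cov(X,Y) = E[XY] - E[X]E[Y] = 12/5 - 1*4 = -8/5

-8/5


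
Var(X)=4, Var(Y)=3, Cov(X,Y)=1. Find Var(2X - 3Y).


Var(2X - 3Y) = 2^2*Var(X) + (-3)^2*Var(Y) + 2*2*(-3)*Cov(X,Y)
= 4*4 + 9*3 - 12*1
= 16 + 27 - 12 = 31

31


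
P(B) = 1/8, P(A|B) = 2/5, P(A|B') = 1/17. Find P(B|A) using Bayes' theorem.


P(A) = P(A|B)P(B) + P(A|B')P(B') = 2/5*1/8 + 1/17*7/8 = 69/680
P(B|A) = P(A|B)P(B)/P(A) = (1/20)/(69/680) = 34/69

34/69


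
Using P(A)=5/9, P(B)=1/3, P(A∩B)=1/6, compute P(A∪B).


P(A∪B) = P(A) + P(B) - P(A∩B)
= 5/9 + 1/3 - 1/6 = 13/18

13/18


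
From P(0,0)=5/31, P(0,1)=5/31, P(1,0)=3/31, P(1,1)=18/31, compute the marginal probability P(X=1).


P(X=1) = P(1,0)+P(1,1) = 3/31 + 18/31 = 21/31

21/31


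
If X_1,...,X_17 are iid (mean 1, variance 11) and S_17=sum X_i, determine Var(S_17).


By independence, Var(S_n) = n*Var(X_1) = 17*11 = 187

187


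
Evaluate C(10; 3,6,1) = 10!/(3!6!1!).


10! = 3628800
Denominator: 3!=6 * 6!=720 * 1!=1
Coefficient = 3628800 / 4320 = 840

840


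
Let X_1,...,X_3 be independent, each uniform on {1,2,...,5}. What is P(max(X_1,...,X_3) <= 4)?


P(max <= 4) = P(all X_i <= 4) = (P(X_1 <= 4))^3
= (4/5)^3 = 64/125

64/125


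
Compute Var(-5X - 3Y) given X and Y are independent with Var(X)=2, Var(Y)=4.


Independence => Cov(X,Y)=0
Var(-5X - 3Y) = (-5)^2*Var(X) + (-3)^2*Var(Y)
= 25*2 + 9*4 = 86

86


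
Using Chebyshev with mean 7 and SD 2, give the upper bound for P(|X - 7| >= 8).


k = 8/2 = 4
Chebyshev: P(|X-mu| >= k*sigma) <= 1/k^2 = 1/4^2 = 1/16

1/16


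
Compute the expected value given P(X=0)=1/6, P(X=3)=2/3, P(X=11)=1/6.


E[X] = sum(x * P(x))
= 0*1/6 + 3*2/3 + 11*1/6
= 23/6

23/6


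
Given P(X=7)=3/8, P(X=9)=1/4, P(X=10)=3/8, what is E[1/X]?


E[1/X] = sum(g(x)*P(x))
= 1/7*3/8 + 1/9*1/4 + 1/10*3/8
= 599/5040

599/5040


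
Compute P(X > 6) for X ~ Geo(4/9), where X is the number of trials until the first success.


P(X > 6) = P(first 6 trials all fail) = (1-p)^6 = (5/9)^6 = 15625/531441

15625/531441


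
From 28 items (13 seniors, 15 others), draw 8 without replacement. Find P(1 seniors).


P(X=1) = C(13,1)*C(15,7) / C(28,8)
= 13*6435 / 3108105
= 83655/3108105 = 13/483

13/483


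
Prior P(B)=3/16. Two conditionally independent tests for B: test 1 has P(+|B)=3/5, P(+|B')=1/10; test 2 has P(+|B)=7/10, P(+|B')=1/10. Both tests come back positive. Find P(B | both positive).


After test 1: P(+) = 3/5*3/16 + 1/10*13/16 = 31/160
P(B|+) = (9/80)/(31/160) = 18/31
After test 2 (use post1 as new prior): P(+) = 7/10*18/31 + 1/10*13/31 = 139/310
P(B|+,+) = (63/155)/(139/310) = 126/139

126/139


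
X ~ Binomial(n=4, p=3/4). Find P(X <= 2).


P(X<=2) = P(X=0) + P(X=1) + P(X=2)
= 1/256 + 3/64 + 27/128
= 67/256

67/256


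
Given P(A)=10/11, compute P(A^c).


P(A') = 1 - P(A) = 1 - 10/11 = 1/11

1/11


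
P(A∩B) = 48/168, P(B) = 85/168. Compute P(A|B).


P(A|B) = P(A∩B)/P(B) = (48/168)/(85/168) = 48/85

48/85


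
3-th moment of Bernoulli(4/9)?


For Bernoulli: X in {0,1}
E[X^3] = 0^3*(1-4/9) + 1^3*4/9 = 4/9

4/9


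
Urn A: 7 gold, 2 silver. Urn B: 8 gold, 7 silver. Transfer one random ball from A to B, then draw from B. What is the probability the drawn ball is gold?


P(transfer gold) = 7/9; P(transfer silver) = 2/9
If gold transferred: Urn II has 9 gold of 16, so P(gold|gold moved) = 9/16
If silver transferred: Urn II has 8 gold of 16, so P(gold|silver moved) = 1/2
By total probability: P(gold) = 7/9*9/16 + 2/9*1/2 = 79/144

79/144


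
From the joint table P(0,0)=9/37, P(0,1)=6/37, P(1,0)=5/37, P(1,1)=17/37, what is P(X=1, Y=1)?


Read from table: P(X=1, Y=1) = 17/37

17/37


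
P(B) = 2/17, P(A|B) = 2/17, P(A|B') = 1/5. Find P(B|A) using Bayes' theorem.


P(A) = P(A|B)P(B) + P(A|B')P(B') = 2/17*2/17 + 1/5*15/17 = 55/289
P(B|A) = P(A|B)P(B)/P(A) = (4/289)/(55/289) = 4/55

4/55


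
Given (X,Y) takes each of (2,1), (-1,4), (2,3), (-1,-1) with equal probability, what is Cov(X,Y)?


E[X]=1/2, E[Y]=7/4, E[XY]=5/4
Cov(X,Y) = E[XY] - E[X]E[Y] = 5/4 - 1/2*7/4 = 3/8

3/8


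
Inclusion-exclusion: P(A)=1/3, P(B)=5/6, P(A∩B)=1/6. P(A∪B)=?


P(A∪B) = P(A) + P(B) - P(A∩B)
= 1/3 + 5/6 - 1/6 = 1

1


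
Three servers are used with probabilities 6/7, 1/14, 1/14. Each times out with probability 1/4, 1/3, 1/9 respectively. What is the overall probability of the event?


P(A) = P(A|B1)P(B1) + P(A|B2)P(B2) + P(A|B3)P(B3)
= 1/4*6/7 + 1/3*1/14 + 1/9*1/14
= 3/14 + 1/42 + 1/126 = 31/126

31/126


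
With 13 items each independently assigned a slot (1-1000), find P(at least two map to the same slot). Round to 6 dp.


P(all different) = prod((1000-i)/1000 for i=0..12) = 0.924662
P(at least one match) = 1 - 0.924662 = 0.075338

0.075338


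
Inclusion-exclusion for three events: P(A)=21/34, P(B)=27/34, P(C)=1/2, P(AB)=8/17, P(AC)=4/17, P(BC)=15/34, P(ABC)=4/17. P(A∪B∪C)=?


P(A∪B∪C) = P(A)+P(B)+P(C) - P(AB)-P(AC)-P(BC) + P(ABC)
= 21/34+27/34+1/2 - 8/17-4/17-15/34 + 4/17
= 1

1


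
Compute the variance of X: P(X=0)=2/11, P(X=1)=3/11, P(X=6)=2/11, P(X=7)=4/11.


E[X] = 43/11, E[X^2] = 271/11
Var(X) = E[X^2] - (E[X])^2 = 271/11 - (43/11)^2 = 1132/121

1132/121


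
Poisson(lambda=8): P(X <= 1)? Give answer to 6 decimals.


P(X<=1) = e^(-8)*8^0/0! + e^(-8)*8^1/1!
≈ 0.0003354626 + 0.0026837010
= 0.0030191636
≈ 0.003019

0.003019


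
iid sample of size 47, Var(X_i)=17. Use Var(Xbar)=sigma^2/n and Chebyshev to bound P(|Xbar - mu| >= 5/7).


Var(Xbar) = Var(X)/n = 17/47
Chebyshev: P(|Xbar-mu| >= 5/7) <= Var(Xbar)/(5/7)^2 = (17/47)/(25/49) = 833/1175

833/1175


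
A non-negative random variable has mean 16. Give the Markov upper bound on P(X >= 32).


Markov: P(X >= a) <= E[X]/a
P(X >= 32) <= 16/32 = 1/2

1/2


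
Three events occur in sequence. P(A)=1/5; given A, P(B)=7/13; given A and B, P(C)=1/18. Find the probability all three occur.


P(A∩B∩C) = P(A) * P(B|A) * P(C|A∩B)
= 1/5 * 7/13 * 1/18
= 7/65 * 1/18 = 7/1170

7/1170


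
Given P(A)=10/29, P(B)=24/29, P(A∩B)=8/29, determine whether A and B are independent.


P(A)*P(B) = 10/29*24/29 = 240/841
P(A∩B) = 8/29 != 240/841, so not independent

No, A and B are not independent


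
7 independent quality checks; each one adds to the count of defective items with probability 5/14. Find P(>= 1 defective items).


P(at least one) = 1 - P(none)
P(none) = (1 - 5/14)^7 = (9/14)^7 = 4782969/105413504
P(at least one) = 1 - 4782969/105413504 = 100630535/105413504

100630535/105413504


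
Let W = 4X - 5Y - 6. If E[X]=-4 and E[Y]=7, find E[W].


E[4X - 5Y - 6] = 4*E[X] - 5*E[Y] - 6
= (4)*(-4) + (-5)*(7) + (-6)
= -16 - 35 - 6 = -57

-57


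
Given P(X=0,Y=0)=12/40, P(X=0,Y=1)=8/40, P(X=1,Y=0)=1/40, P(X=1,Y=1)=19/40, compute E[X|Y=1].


P(Y=1) = 27/40
E[X|Y=1] = (0*8 + 1*19)/27 = 19/27

19/27


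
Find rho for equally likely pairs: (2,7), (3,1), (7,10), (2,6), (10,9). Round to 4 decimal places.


Cov(X,Y) = 6.1200, Var(X) = 10.1600, Var(Y) = 9.8400
rho = Cov/(sqrt(VarX)*sqrt(VarY)) = 0.6121

0.6121


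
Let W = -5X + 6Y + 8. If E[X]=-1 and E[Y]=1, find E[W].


E[-5X + 6Y + 8] = -5*E[X] + 6*E[Y] + 8
= (-5)*(-1) + (6)*(1) + (8)
= 5 + 6 + 8 = 19

19


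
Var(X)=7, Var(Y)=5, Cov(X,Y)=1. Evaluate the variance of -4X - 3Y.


Var(-4X - 3Y) = (-4)^2*Var(X) + (-3)^2*Var(Y) + 2*(-4)*(-3)*Cov(X,Y)
= 16*7 + 9*5 + 24*1
= 112 + 45 + 24 = 181

181


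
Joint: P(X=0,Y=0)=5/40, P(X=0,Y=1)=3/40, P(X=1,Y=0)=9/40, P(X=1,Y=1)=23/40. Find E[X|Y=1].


P(Y=1) = 26/40
E[X|Y=1] = (0*3 + 1*23)/26 = 23/26

23/26


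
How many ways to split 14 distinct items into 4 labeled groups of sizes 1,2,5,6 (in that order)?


14! = 87178291200
Denominator: 1!=1 * 2!=2 * 5!=120 * 6!=720
Coefficient = 87178291200 / 172800 = 504504

504504


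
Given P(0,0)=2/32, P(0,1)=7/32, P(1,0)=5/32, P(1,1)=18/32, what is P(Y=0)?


P(Y=0) = P(0,0)+P(1,0) = 2/32 + 5/32 = 7/32

7/32


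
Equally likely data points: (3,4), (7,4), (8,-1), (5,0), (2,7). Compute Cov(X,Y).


E[X]=5, E[Y]=14/5, E[XY]=46/5
Cov(X,Y) = E[XY] - E[X]E[Y] = 46/5 - 5*14/5 = -24/5

-24/5


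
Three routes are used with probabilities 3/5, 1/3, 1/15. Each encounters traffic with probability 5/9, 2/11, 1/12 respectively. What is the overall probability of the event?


P(A) = P(A|B1)P(B1) + P(A|B2)P(B2) + P(A|B3)P(B3)
= 5/9*3/5 + 2/11*1/3 + 1/12*1/15
= 1/3 + 2/33 + 1/180 = 791/1980

791/1980


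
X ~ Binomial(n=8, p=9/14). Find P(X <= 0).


P(X<=0) = P(X=0)
= 390625/1475789056
= 390625/1475789056

390625/1475789056


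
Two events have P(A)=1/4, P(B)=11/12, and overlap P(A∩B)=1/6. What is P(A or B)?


P(A∪B) = P(A) + P(B) - P(A∩B)
= 1/4 + 11/12 - 1/6 = 1

1


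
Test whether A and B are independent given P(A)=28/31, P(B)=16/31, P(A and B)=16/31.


P(A)*P(B) = 28/31*16/31 = 448/961
P(A∩B) = 16/31 != 448/961, so not independent

No, A and B are not independent


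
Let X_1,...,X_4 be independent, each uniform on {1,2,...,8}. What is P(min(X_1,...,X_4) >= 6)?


P(min >= 6) = P(all X_i >= 6) = (P(X_1 >= 6))^4
= (3/8)^4 = 81/4096

81/4096


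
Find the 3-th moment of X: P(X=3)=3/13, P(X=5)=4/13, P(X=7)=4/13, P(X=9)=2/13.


E[X^3] = sum(x^3 * P(x))
= 27*3/13 + 125*4/13 + 343*4/13 + 729*2/13
= 3411/13

3411/13


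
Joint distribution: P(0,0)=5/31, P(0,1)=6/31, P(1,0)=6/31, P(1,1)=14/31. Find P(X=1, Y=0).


Read from table: P(X=1, Y=0) = 6/31

6/31


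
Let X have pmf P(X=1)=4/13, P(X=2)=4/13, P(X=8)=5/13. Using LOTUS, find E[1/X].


E[1/X] = sum(g(x)*P(x))
= 1*4/13 + 1/2*4/13 + 1/8*5/13
= 53/104

53/104


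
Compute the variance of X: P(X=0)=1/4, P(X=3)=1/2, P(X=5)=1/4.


E[X] = 11/4, E[X^2] = 43/4
Var(X) = E[X^2] - (E[X])^2 = 43/4 - (11/4)^2 = 51/16

51/16


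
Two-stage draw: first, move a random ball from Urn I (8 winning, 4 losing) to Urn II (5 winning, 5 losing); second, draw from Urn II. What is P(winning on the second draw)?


P(transfer winning) = 8/12 = 2/3; P(transfer losing) = 1/3
If winning transferred: Urn II has 6 winning of 11, so P(winning|winning moved) = 6/11
If losing transferred: Urn II has 5 winning of 11, so P(winning|losing moved) = 5/11
By total probability: P(winning) = 2/3*6/11 + 1/3*5/11 = 17/33

17/33


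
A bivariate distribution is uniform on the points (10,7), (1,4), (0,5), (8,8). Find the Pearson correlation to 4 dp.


Cov(X,Y) = 6.0000, Var(X) = 18.6875, Var(Y) = 2.5000
rho = Cov/(sqrt(VarX)*sqrt(VarY)) = 0.8778

0.8778


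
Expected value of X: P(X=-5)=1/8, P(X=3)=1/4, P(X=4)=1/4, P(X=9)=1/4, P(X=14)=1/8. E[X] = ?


E[X] = sum(x * P(x))
= -5*1/8 + 3*1/4 + 4*1/4 + 9*1/4 + 14*1/8
= 41/8

41/8


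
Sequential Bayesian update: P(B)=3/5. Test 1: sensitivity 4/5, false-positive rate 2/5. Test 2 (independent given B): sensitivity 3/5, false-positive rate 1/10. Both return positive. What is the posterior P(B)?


After test 1: P(+) = 4/5*3/5 + 2/5*2/5 = 16/25
P(B|+) = (12/25)/(16/25) = 3/4
After test 2 (use post1 as new prior): P(+) = 3/5*3/4 + 1/10*1/4 = 19/40
P(B|+,+) = (9/20)/(19/40) = 18/19

18/19


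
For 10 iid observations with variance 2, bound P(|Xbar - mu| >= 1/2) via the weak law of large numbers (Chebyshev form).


Var(Xbar) = Var(X)/n = 2/10
Chebyshev: P(|Xbar-mu| >= 1/2) <= Var(Xbar)/(1/2)^2 = (1/5)/(1/4) = 4/5

4/5


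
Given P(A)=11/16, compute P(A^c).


P(A') = 1 - P(A) = 1 - 11/16 = 5/16

5/16


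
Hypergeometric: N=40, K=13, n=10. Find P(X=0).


P(X=0) = C(13,0)*C(27,10) / C(40,10)
= 1*8436285 / 847660528
= 8436285/847660528 = 3105/311984

3105/311984
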